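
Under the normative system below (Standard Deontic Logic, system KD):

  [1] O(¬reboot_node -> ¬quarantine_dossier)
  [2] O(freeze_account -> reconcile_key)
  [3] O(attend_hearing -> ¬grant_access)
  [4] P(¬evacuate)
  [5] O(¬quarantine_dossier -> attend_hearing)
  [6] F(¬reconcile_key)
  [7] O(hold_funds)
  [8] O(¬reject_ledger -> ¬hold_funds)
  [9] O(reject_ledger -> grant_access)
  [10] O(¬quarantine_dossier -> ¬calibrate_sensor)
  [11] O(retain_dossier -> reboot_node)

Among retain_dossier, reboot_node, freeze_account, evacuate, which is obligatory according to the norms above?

Premise 7 gives O(hold_funds).
Premise 8, O(¬reject_ledger -> ¬hold_funds), contraposes to O(hold_funds -> reject_ledger); with O(hold_funds) we get O(reject_ledger).
Applying K to premise 9 (O(reject_ledger -> grant_access)) and O(reject_ledger) yields O(grant_access).
The contrapositive of premise 3 (O(attend_hearing -> ¬grant_access)) is O(grant_access -> ¬attend_hearing), and O(grant_access) is already established, so O(¬attend_hearing).
Premise 5 is O(¬quarantine_dossier -> attend_hearing); contrapositively O(¬attend_hearing -> quarantine_dossier). Since O(¬attend_hearing) holds, K gives O(quarantine_dossier).
Premise 1, O(¬reboot_node -> ¬quarantine_dossier), contraposes to O(quarantine_dossier -> reboot_node); with O(quarantine_dossier) we get O(reboot_node).
So O(reboot_node) holds — reboot_node is obligatory. None of the other listed options is made obligatory by any chain of premises.

reboot_node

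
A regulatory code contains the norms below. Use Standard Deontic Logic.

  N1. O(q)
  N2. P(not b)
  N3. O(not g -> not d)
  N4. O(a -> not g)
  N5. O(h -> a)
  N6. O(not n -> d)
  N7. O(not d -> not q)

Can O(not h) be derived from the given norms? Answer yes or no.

Premise 1 gives O(q).
Premise 7, O(not d -> not q), contraposes to O(q -> d); with O(q) we get O(d).
The contrapositive of premise 3 (O(not g -> not d)) is O(d -> g), and O(d) is already established, so O(g).
Premise 4 is O(a -> not g); contrapositively O(g -> not a). Since O(g) holds, K gives O(not a).
Premise 5 is O(h -> a); contrapositively O(not a -> not h). Since O(not a) holds, K gives O(not h).
Premises 2, 6 do not contribute to this derivation.
So O(not h) follows.

Yes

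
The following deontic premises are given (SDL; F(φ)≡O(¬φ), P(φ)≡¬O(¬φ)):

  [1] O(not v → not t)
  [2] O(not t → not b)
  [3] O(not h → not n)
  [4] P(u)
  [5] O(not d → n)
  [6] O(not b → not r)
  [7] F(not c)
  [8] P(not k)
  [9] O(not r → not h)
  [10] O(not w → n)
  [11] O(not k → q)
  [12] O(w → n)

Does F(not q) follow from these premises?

No

Premise 11 is O(not k → q), but O(not k) is not derivable from the premises (the permission P(not k) asserts only not O(k), not O(not k)), so it does not yield O(q).
No other premise forces O(q). An ideal world satisfying every premise can still have not q true, so F(not q) is not derivable.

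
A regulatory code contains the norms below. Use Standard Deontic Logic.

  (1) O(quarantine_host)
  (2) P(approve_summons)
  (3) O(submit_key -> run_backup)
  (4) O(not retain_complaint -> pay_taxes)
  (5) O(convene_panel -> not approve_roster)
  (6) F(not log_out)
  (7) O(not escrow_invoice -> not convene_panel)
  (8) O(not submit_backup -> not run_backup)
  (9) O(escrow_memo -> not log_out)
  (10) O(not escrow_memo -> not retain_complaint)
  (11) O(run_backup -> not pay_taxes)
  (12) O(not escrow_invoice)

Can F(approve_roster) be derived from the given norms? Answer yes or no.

Premise 5 is O(convene_panel -> not approve_roster), but O(convene_panel) is not derivable from the premises, so it does not yield O(not approve_roster).
No other premise forces O(not approve_roster). An ideal world satisfying every premise can still have approve_roster true, so F(approve_roster) is not derivable.

No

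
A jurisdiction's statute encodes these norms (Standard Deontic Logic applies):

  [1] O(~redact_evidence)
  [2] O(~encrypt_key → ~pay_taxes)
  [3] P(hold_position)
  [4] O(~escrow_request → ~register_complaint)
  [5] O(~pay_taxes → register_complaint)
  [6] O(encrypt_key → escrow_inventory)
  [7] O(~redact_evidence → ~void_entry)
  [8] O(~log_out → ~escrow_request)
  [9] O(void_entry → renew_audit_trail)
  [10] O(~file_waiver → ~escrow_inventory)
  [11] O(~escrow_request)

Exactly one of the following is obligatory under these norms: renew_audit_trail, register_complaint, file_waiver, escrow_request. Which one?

Premise 11 states O(~escrow_request) outright.
From O(~escrow_request) and premise 4, O(~escrow_request → ~register_complaint), we obtain O(~register_complaint).
The contrapositive of premise 5 (O(~pay_taxes → register_complaint)) is O(~register_complaint → pay_taxes), and O(~register_complaint) is already established, so O(pay_taxes).
The contrapositive of premise 2 (O(~encrypt_key → ~pay_taxes)) is O(pay_taxes → encrypt_key), and O(pay_taxes) is already established, so O(encrypt_key).
From O(encrypt_key) and premise 6, O(encrypt_key → escrow_inventory), we obtain O(escrow_inventory).
Premise 10, O(~file_waiver → ~escrow_inventory), contraposes to O(escrow_inventory → file_waiver); with O(escrow_inventory) we get O(file_waiver).
So O(file_waiver) holds — file_waiver is obligatory. None of the other listed options is made obligatory by any chain of premises.

file_waiver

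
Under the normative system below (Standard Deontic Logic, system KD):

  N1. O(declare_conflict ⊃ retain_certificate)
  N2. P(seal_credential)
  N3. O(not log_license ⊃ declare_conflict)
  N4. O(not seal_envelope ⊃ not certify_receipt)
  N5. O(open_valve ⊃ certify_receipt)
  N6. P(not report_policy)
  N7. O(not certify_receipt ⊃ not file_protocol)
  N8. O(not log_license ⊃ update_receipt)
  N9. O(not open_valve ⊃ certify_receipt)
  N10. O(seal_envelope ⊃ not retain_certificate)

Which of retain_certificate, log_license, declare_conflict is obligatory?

log_license

Premises 5 and 9 are O(open_valve ⊃ certify_receipt) and O(not open_valve ⊃ certify_receipt); every ideal world satisfies open_valve or not open_valve, so in either case certify_receipt holds — hence O(certify_receipt).
Premise 4, O(not seal_envelope ⊃ not certify_receipt), contraposes to O(certify_receipt ⊃ seal_envelope); with O(certify_receipt) we get O(seal_envelope).
From O(seal_envelope) and premise 10, O(seal_envelope ⊃ not retain_certificate), we obtain O(not retain_certificate).
Premise 1 is O(declare_conflict ⊃ retain_certificate); contrapositively O(not retain_certificate ⊃ not declare_conflict). Since O(not retain_certificate) holds, K gives O(not declare_conflict).
Premise 3 is O(not log_license ⊃ declare_conflict); contrapositively O(not declare_conflict ⊃ log_license). Since O(not declare_conflict) holds, K gives O(log_license).
So O(log_license) holds — log_license is obligatory. None of the other listed options is made obligatory by any chain of premises.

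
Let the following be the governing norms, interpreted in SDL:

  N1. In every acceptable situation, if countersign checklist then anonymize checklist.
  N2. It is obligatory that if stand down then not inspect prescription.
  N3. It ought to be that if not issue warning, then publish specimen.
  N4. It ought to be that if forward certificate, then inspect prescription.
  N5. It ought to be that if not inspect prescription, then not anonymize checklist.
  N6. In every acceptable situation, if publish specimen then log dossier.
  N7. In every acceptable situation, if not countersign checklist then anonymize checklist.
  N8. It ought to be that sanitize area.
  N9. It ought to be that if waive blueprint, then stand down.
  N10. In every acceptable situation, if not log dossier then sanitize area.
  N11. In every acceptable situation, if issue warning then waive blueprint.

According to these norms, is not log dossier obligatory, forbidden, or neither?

Premises 7 and 1 are O(¬countersign_checklist → anonymize_checklist) and O(countersign_checklist → anonymize_checklist); every ideal world satisfies ¬countersign_checklist or countersign_checklist, so in either case anonymize_checklist holds — hence O(anonymize_checklist).
Premise 5 is O(¬inspect_prescription → ¬anonymize_checklist); contrapositively O(anonymize_checklist → inspect_prescription). Since O(anonymize_checklist) holds, K gives O(inspect_prescription).
Premise 2, O(stand_down → ¬inspect_prescription), contraposes to O(inspect_prescription → ¬stand_down); with O(inspect_prescription) we get O(¬stand_down).
Premise 9 is O(waive_blueprint → stand_down); contrapositively O(¬stand_down → ¬waive_blueprint). Since O(¬stand_down) holds, K gives O(¬waive_blueprint).
The contrapositive of premise 11 (O(issue_warning → waive_blueprint)) is O(¬waive_blueprint → ¬issue_warning), and O(¬waive_blueprint) is already established, so O(¬issue_warning).
Applying K to premise 3 (O(¬issue_warning → publish_specimen)) and O(¬issue_warning) yields O(publish_specimen).
Premise 6 is O(publish_specimen → log_dossier); since O(publish_specimen), deontic closure gives O(log_dossier).
Premises 4, 8, 10 do not contribute to this derivation.
Thus O(log_dossier), which is F(¬log_dossier): ¬log_dossier is forbidden.

Forbidden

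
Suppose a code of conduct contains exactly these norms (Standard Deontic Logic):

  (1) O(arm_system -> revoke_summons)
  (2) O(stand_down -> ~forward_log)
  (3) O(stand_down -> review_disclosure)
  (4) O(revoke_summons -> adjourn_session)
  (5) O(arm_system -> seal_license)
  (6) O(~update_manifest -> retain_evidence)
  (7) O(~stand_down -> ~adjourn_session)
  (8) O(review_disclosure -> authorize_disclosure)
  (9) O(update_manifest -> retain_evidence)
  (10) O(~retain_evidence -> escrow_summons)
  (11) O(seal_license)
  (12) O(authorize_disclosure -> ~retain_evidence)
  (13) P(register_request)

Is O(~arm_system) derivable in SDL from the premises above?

Premises 9 and 6 are O(update_manifest -> retain_evidence) and O(~update_manifest -> retain_evidence); every ideal world satisfies update_manifest or ~update_manifest, so in either case retain_evidence holds — hence O(retain_evidence).
The contrapositive of premise 12 (O(authorize_disclosure -> ~retain_evidence)) is O(retain_evidence -> ~authorize_disclosure), and O(retain_evidence) is already established, so O(~authorize_disclosure).
Premise 8 is O(review_disclosure -> authorize_disclosure); contrapositively O(~authorize_disclosure -> ~review_disclosure). Since O(~authorize_disclosure) holds, K gives O(~review_disclosure).
Premise 3 is O(stand_down -> review_disclosure); contrapositively O(~review_disclosure -> ~stand_down). Since O(~review_disclosure) holds, K gives O(~stand_down).
Applying K to premise 7 (O(~stand_down -> ~adjourn_session)) and O(~stand_down) yields O(~adjourn_session).
Premise 4, O(revoke_summons -> adjourn_session), contraposes to O(~adjourn_session -> ~revoke_summons); with O(~adjourn_session) we get O(~revoke_summons).
Premise 1 is O(arm_system -> revoke_summons); contrapositively O(~revoke_summons -> ~arm_system). Since O(~revoke_summons) holds, K gives O(~arm_system).
Premises 2, 5, 10, 11, 13 do not contribute to this derivation.
So O(~arm_system) follows.

Yes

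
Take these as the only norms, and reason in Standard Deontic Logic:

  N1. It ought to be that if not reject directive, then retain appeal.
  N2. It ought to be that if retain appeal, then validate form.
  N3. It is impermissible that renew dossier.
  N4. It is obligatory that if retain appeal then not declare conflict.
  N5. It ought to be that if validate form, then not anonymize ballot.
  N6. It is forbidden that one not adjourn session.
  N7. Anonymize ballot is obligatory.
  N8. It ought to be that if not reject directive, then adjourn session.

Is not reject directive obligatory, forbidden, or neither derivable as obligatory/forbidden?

Premise 7 gives O(anonymize_ballot).
Premise 5, O(validate_form → ¬anonymize_ballot), contraposes to O(anonymize_ballot → ¬validate_form); with O(anonymize_ballot) we get O(¬validate_form).
Premise 2, O(retain_appeal → validate_form), contraposes to O(¬validate_form → ¬retain_appeal); with O(¬validate_form) we get O(¬retain_appeal).
Premise 1, O(¬reject_directive → retain_appeal), contraposes to O(¬retain_appeal → reject_directive); with O(¬retain_appeal) we get O(reject_directive).
Premises 3, 4, 6, 8 do not contribute to this derivation.
Thus O(reject_directive), which is F(¬reject_directive): ¬reject_directive is forbidden.

Forbidden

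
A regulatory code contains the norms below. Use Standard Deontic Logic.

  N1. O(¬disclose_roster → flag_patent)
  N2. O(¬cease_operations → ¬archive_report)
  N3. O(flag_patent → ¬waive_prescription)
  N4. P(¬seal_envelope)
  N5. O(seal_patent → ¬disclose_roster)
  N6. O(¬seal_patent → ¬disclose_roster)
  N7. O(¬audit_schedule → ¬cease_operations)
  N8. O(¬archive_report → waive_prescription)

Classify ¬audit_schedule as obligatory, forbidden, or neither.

Premises 6 and 5 cover both cases: O(¬seal_patent → ¬disclose_roster) and O(seal_patent → ¬disclose_roster). Since ¬seal_patent ∨ seal_patent is a tautology, O(¬disclose_roster) follows.
Premise 1 is O(¬disclose_roster → flag_patent); since O(¬disclose_roster), deontic closure gives O(flag_patent).
Premise 3 is O(flag_patent → ¬waive_prescription); since O(flag_patent), deontic closure gives O(¬waive_prescription).
Premise 8, O(¬archive_report → waive_prescription), contraposes to O(¬waive_prescription → archive_report); with O(¬waive_prescription) we get O(archive_report).
Premise 2 is O(¬cease_operations → ¬archive_report); contrapositively O(archive_report → cease_operations). Since O(archive_report) holds, K gives O(cease_operations).
Premise 7 is O(¬audit_schedule → ¬cease_operations); contrapositively O(cease_operations → audit_schedule). Since O(cease_operations) holds, K gives O(audit_schedule).
Premise 4 does not contribute to this derivation.
Thus O(audit_schedule), which is F(¬audit_schedule): ¬audit_schedule is forbidden.

Forbidden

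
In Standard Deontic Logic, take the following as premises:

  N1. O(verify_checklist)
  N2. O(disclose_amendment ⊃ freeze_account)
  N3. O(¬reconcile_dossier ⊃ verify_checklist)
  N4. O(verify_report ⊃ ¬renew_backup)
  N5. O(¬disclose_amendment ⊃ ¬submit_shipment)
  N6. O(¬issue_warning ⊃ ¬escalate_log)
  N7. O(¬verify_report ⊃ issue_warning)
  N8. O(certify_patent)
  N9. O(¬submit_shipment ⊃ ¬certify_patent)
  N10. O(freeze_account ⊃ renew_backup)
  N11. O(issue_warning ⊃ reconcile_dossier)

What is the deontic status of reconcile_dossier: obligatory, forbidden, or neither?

Premise 8 states O(certify_patent) outright.
The contrapositive of premise 9 (O(¬submit_shipment ⊃ ¬certify_patent)) is O(certify_patent ⊃ submit_shipment), and O(certify_patent) is already established, so O(submit_shipment).
The contrapositive of premise 5 (O(¬disclose_amendment ⊃ ¬submit_shipment)) is O(submit_shipment ⊃ disclose_amendment), and O(submit_shipment) is already established, so O(disclose_amendment).
Applying K to premise 2 (O(disclose_amendment ⊃ freeze_account)) and O(disclose_amendment) yields O(freeze_account).
With premise 10, O(freeze_account ⊃ renew_backup), the K-axiom yields O(renew_backup).
Premise 4 is O(verify_report ⊃ ¬renew_backup); contrapositively O(renew_backup ⊃ ¬verify_report). Since O(renew_backup) holds, K gives O(¬verify_report).
Premise 7 is O(¬verify_report ⊃ issue_warning); since O(¬verify_report), deontic closure gives O(issue_warning).
Premise 11 is O(issue_warning ⊃ reconcile_dossier); since O(issue_warning), deontic closure gives O(reconcile_dossier).
Premises 1, 3, 6 do not contribute to this derivation.
Hence reconcile_dossier is obligatory.

Obligatory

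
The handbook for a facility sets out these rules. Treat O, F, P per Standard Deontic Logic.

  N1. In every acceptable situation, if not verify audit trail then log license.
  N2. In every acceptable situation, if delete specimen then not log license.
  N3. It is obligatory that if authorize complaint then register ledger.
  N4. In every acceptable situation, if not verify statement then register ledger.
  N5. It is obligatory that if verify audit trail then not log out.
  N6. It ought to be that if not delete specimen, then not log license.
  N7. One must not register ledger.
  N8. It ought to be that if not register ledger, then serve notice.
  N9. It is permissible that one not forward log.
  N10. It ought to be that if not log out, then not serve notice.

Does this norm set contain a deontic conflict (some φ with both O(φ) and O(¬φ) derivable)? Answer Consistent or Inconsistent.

Inconsistent

Premises 6 and 2 are O(¬delete_specimen → ¬log_license) and O(delete_specimen → ¬log_license); every ideal world satisfies ¬delete_specimen or delete_specimen, so in either case ¬log_license holds — hence O(¬log_license).
Premise 1 is O(¬verify_audit_trail → log_license); contrapositively O(¬log_license → verify_audit_trail). Since O(¬log_license) holds, K gives O(verify_audit_trail).
With premise 5, O(verify_audit_trail → ¬log_out), the K-axiom yields O(¬log_out).
Premise 10 is O(¬log_out → ¬serve_notice); since O(¬log_out), deontic closure gives O(¬serve_notice).
Premise 8, O(¬register_ledger → serve_notice), contraposes to O(¬serve_notice → register_ledger); with O(¬serve_notice) we get O(register_ledger).
However, F(register_ledger) at premise 7 amounts to O(¬register_ledger).
We now have both O(register_ledger) and O(¬register_ledger) — register_ledger is simultaneously obligatory and forbidden, violating the D-axiom.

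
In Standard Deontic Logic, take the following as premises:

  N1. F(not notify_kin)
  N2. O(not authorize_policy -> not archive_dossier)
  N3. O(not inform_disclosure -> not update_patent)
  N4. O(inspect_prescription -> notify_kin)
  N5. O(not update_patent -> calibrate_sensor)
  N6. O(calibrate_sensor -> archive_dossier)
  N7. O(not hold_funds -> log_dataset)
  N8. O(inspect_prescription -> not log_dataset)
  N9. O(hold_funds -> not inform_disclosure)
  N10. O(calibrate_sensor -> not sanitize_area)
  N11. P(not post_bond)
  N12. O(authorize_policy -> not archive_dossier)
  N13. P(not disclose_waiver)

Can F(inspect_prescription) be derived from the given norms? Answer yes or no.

Premises 12 and 2 are O(authorize_policy -> not archive_dossier) and O(not authorize_policy -> not archive_dossier); every ideal world satisfies authorize_policy or not authorize_policy, so in either case not archive_dossier holds — hence O(not archive_dossier).
Premise 6, O(calibrate_sensor -> archive_dossier), contraposes to O(not archive_dossier -> not calibrate_sensor); with O(not archive_dossier) we get O(not calibrate_sensor).
Premise 5, O(not update_patent -> calibrate_sensor), contraposes to O(not calibrate_sensor -> update_patent); with O(not calibrate_sensor) we get O(update_patent).
Premise 3, O(not inform_disclosure -> not update_patent), contraposes to O(update_patent -> inform_disclosure); with O(update_patent) we get O(inform_disclosure).
Premise 9 is O(hold_funds -> not inform_disclosure); contrapositively O(inform_disclosure -> not hold_funds). Since O(inform_disclosure) holds, K gives O(not hold_funds).
From O(not hold_funds) and premise 7, O(not hold_funds -> log_dataset), we obtain O(log_dataset).
The contrapositive of premise 8 (O(inspect_prescription -> not log_dataset)) is O(log_dataset -> not inspect_prescription), and O(log_dataset) is already established, so O(not inspect_prescription).
Premises 1, 4, 10, 11, 13 do not contribute to this derivation.
So O(not inspect_prescription) holds, i.e. F(inspect_prescription). The claim follows.

Yes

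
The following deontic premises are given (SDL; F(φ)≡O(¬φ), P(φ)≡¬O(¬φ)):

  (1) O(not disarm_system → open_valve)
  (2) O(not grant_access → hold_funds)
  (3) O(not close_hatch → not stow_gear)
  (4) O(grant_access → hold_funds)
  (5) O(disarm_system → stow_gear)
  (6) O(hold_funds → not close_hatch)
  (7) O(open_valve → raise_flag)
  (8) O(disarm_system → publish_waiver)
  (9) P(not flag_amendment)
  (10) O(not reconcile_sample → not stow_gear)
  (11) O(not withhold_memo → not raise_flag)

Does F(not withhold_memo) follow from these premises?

Premises 2 and 4 cover both cases: O(not grant_access → hold_funds) and O(grant_access → hold_funds). Since not grant_access ∨ grant_access is a tautology, O(hold_funds) follows.
Premise 6 is O(hold_funds → not close_hatch); since O(hold_funds), deontic closure gives O(not close_hatch).
Premise 3 is O(not close_hatch → not stow_gear); since O(not close_hatch), deontic closure gives O(not stow_gear).
The contrapositive of premise 5 (O(disarm_system → stow_gear)) is O(not stow_gear → not disarm_system), and O(not stow_gear) is already established, so O(not disarm_system).
Applying K to premise 1 (O(not disarm_system → open_valve)) and O(not disarm_system) yields O(open_valve).
With premise 7, O(open_valve → raise_flag), the K-axiom yields O(raise_flag).
Premise 11, O(not withhold_memo → not raise_flag), contraposes to O(raise_flag → withhold_memo); with O(raise_flag) we get O(withhold_memo).
Premises 8, 9, 10 do not contribute to this derivation.
So O(withhold_memo) holds, i.e. F(not withhold_memo). The claim follows.

Yes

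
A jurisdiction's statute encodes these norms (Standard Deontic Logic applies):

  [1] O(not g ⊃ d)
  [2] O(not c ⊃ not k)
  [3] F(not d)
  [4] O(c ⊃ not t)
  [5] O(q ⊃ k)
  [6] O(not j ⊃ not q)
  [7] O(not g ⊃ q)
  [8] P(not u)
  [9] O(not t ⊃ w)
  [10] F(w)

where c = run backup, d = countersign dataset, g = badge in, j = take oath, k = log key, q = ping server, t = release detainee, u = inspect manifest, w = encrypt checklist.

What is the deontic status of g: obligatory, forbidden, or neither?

Premise 10, F(w), is equivalent to O(not w).
Premise 9 is O(not t ⊃ w); contrapositively O(not w ⊃ t). Since O(not w) holds, K gives O(t).
The contrapositive of premise 4 (O(c ⊃ not t)) is O(t ⊃ not c), and O(t) is already established, so O(not c).
With premise 2, O(not c ⊃ not k), the K-axiom yields O(not k).
The contrapositive of premise 5 (O(q ⊃ k)) is O(not k ⊃ not q), and O(not k) is already established, so O(not q).
Premise 7, O(not g ⊃ q), contraposes to O(not q ⊃ g); with O(not q) we get O(g).
Premises 1, 3, 6, 8 do not contribute to this derivation.
Hence g is obligatory.

Obligatory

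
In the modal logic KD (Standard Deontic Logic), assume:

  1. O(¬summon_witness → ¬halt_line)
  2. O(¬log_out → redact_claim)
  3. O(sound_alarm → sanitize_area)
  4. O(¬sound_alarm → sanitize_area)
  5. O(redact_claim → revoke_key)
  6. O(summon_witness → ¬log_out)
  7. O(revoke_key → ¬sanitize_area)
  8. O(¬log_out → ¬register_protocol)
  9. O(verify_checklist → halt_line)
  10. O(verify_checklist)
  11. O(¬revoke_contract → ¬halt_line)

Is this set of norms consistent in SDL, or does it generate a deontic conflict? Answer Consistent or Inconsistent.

Inconsistent

Premises 3 and 4 cover both cases: O(sound_alarm → sanitize_area) and O(¬sound_alarm → sanitize_area). Since sound_alarm ∨ ¬sound_alarm is a tautology, O(sanitize_area) follows.
Premise 7 is O(revoke_key → ¬sanitize_area); contrapositively O(sanitize_area → ¬revoke_key). Since O(sanitize_area) holds, K gives O(¬revoke_key).
The contrapositive of premise 5 (O(redact_claim → revoke_key)) is O(¬revoke_key → ¬redact_claim), and O(¬revoke_key) is already established, so O(¬redact_claim).
Premise 2, O(¬log_out → redact_claim), contraposes to O(¬redact_claim → log_out); with O(¬redact_claim) we get O(log_out).
The contrapositive of premise 6 (O(summon_witness → ¬log_out)) is O(log_out → ¬summon_witness), and O(log_out) is already established, so O(¬summon_witness).
Premise 1 is O(¬summon_witness → ¬halt_line); since O(¬summon_witness), deontic closure gives O(¬halt_line).
Premise 9, O(verify_checklist → halt_line), contraposes to O(¬halt_line → ¬verify_checklist); with O(¬halt_line) we get O(¬verify_checklist).
However, premise 10 gives O(verify_checklist).
We now have both O(¬verify_checklist) and O(verify_checklist) — verify_checklist is simultaneously obligatory and forbidden, violating the D-axiom.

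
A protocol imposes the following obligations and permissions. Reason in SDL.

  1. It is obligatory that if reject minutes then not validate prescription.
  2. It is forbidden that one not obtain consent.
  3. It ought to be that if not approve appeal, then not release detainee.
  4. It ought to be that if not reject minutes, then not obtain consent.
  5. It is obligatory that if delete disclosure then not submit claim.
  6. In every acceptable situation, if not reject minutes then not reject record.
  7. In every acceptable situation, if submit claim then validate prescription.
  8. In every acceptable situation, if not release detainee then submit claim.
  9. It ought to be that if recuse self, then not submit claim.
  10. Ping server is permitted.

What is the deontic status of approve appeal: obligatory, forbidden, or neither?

Obligatory

Premise 2 is F(¬obtain_consent), i.e. O(obtain_consent).
Premise 4 is O(¬reject_minutes → ¬obtain_consent); contrapositively O(obtain_consent → reject_minutes). Since O(obtain_consent) holds, K gives O(reject_minutes).
From O(reject_minutes) and premise 1, O(reject_minutes → ¬validate_prescription), we obtain O(¬validate_prescription).
Premise 7 is O(submit_claim → validate_prescription); contrapositively O(¬validate_prescription → ¬submit_claim). Since O(¬validate_prescription) holds, K gives O(¬submit_claim).
The contrapositive of premise 8 (O(¬release_detainee → submit_claim)) is O(¬submit_claim → release_detainee), and O(¬submit_claim) is already established, so O(release_detainee).
Premise 3, O(¬approve_appeal → ¬release_detainee), contraposes to O(release_detainee → approve_appeal); with O(release_detainee) we get O(approve_appeal).
Premises 5, 6, 9, 10 do not contribute to this derivation.
Hence approve_appeal is obligatory.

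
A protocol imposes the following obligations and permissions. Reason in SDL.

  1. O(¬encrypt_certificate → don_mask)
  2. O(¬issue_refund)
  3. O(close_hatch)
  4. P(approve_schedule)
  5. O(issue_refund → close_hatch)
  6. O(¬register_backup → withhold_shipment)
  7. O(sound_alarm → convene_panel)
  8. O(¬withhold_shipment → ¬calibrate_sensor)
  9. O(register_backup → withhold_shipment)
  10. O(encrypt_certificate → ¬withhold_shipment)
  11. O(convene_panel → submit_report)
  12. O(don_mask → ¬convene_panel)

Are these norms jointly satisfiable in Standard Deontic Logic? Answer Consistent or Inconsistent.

Premise 5 is O(issue_refund → close_hatch); even if O(close_hatch) held, inferring O(issue_refund) would be affirming the consequent — invalid.
So O(issue_refund) is not derivable, and the apparent clash with O(¬issue_refund) does not arise.
A world satisfying every obligation exists (e.g. approve_schedule=false, calibrate_sensor=false, close_hatch=true, convene_panel=false, don_mask=true, encrypt_certificate=false, issue_refund=false, register_backup=false, sound_alarm=false, submit_report=false, withhold_shipment=true); no atom is both obligatory and forbidden, so the set is consistent.

Consistent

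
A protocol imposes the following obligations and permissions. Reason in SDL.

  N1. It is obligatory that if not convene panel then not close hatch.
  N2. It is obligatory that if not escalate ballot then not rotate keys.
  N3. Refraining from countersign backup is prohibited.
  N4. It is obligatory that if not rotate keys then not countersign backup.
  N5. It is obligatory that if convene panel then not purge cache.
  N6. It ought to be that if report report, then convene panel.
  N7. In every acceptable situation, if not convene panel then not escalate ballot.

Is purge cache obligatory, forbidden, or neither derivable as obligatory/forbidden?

Forbidden

Premise 3 is F(¬countersign_backup), i.e. O(countersign_backup).
Premise 4, O(¬rotate_keys → ¬countersign_backup), contraposes to O(countersign_backup → rotate_keys); with O(countersign_backup) we get O(rotate_keys).
Premise 2 is O(¬escalate_ballot → ¬rotate_keys); contrapositively O(rotate_keys → escalate_ballot). Since O(rotate_keys) holds, K gives O(escalate_ballot).
The contrapositive of premise 7 (O(¬convene_panel → ¬escalate_ballot)) is O(escalate_ballot → convene_panel), and O(escalate_ballot) is already established, so O(convene_panel).
Premise 5 is O(convene_panel → ¬purge_cache); since O(convene_panel), deontic closure gives O(¬purge_cache).
Premises 1, 6 do not contribute to this derivation.
Thus O(¬purge_cache), which is F(purge_cache): purge_cache is forbidden.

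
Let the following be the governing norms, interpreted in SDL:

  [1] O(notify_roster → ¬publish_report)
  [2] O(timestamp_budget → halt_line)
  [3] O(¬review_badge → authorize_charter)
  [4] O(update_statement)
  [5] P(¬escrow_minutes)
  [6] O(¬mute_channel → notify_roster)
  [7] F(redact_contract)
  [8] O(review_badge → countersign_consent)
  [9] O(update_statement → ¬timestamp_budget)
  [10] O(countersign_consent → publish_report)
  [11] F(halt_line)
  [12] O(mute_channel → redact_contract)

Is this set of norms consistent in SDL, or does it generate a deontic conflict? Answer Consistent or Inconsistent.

Premise 2 is O(timestamp_budget → halt_line), but O(timestamp_budget) is not derivable from the premises, so it does not yield O(halt_line).
So O(halt_line) is not derivable, and the apparent clash with O(¬halt_line) does not arise.
A world satisfying every obligation exists (e.g. authorize_charter=true, countersign_consent=false, escrow_minutes=false, halt_line=false, mute_channel=false, notify_roster=true, publish_report=false, redact_contract=false, review_badge=false, timestamp_budget=false, update_statement=true); no atom is both obligatory and forbidden, so the set is consistent.

Consistent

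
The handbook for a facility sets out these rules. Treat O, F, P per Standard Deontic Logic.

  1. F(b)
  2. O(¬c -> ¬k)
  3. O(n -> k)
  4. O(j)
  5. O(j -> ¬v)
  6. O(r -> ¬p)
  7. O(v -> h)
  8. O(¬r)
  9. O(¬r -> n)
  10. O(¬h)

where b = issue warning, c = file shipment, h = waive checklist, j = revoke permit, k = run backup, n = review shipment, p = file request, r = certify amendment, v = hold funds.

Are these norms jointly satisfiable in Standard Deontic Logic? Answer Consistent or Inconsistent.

Consistent

Premise 7 is O(v -> h), but O(v) is not derivable from the premises, so it does not yield O(h).
So O(h) is not derivable, and the apparent clash with O(¬h) does not arise.
A world satisfying every obligation exists (e.g. b=false, c=true, h=false, j=true, k=true, n=true, p=false, r=false, v=false); no atom is both obligatory and forbidden, so the set is consistent.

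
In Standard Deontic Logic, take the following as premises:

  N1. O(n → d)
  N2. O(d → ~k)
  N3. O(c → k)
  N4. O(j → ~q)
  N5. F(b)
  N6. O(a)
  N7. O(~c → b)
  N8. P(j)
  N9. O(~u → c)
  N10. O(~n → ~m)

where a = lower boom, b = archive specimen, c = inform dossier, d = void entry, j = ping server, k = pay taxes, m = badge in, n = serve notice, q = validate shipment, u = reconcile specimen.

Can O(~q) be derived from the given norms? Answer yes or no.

Premise 4 is O(j → ~q), but O(j) is not derivable from the premises (the permission P(j) asserts only ~O(~j), not O(j)), so it does not yield O(~q).
No other premise forces O(~q). An ideal world satisfying every premise can still have ~q false, so O(~q) is not derivable.

No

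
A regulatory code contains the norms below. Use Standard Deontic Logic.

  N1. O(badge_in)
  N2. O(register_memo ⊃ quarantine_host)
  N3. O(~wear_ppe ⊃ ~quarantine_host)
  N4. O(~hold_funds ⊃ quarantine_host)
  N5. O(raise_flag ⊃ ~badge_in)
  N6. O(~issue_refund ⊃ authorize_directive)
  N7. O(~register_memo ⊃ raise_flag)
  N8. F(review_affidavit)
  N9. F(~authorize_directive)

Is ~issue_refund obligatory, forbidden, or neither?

Neither

Premise 6 is O(~issue_refund ⊃ authorize_directive); even if O(authorize_directive) held, inferring O(~issue_refund) would be affirming the consequent — invalid.
No premise or chain of K-axiom applications forces O(~issue_refund), and none forces O(issue_refund). So ~issue_refund is neither obligatory nor forbidden under these norms.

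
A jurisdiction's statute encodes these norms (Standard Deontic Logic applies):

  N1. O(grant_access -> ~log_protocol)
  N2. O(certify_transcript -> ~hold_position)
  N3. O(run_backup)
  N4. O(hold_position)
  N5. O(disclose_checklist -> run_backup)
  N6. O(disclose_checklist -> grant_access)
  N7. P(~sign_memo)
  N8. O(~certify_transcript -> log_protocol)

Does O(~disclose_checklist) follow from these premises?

From premise 4 we have O(hold_position).
The contrapositive of premise 2 (O(certify_transcript -> ~hold_position)) is O(hold_position -> ~certify_transcript), and O(hold_position) is already established, so O(~certify_transcript).
Premise 8 is O(~certify_transcript -> log_protocol); since O(~certify_transcript), deontic closure gives O(log_protocol).
The contrapositive of premise 1 (O(grant_access -> ~log_protocol)) is O(log_protocol -> ~grant_access), and O(log_protocol) is already established, so O(~grant_access).
Premise 6 is O(disclose_checklist -> grant_access); contrapositively O(~grant_access -> ~disclose_checklist). Since O(~grant_access) holds, K gives O(~disclose_checklist).
Premises 3, 5, 7 do not contribute to this derivation.
So O(~disclose_checklist) follows.

Yes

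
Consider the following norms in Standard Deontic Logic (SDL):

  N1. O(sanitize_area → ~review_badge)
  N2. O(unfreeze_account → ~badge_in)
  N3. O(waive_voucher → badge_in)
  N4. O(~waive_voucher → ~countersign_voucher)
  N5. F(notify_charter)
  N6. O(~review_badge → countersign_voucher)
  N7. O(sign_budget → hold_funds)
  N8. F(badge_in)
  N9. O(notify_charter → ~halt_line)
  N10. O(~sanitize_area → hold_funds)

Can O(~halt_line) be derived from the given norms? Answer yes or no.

No

Premise 9 is O(notify_charter → ~halt_line), but O(notify_charter) is not derivable from the premises, so it does not yield O(~halt_line).
No other premise forces O(~halt_line). An ideal world satisfying every premise can still have ~halt_line false, so O(~halt_line) is not derivable.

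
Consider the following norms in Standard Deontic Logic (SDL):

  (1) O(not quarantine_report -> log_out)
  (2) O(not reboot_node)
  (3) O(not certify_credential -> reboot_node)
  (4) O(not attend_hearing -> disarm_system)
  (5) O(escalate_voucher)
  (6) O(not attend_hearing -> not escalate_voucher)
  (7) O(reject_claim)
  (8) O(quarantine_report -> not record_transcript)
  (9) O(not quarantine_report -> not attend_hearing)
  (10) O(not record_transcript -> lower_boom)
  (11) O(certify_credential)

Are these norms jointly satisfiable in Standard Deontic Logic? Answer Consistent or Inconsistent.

Premise 3 is O(not certify_credential -> reboot_node), but O(not certify_credential) is not derivable from the premises, so it does not yield O(reboot_node).
So O(reboot_node) is not derivable, and the apparent clash with O(not reboot_node) does not arise.
A world satisfying every obligation exists (e.g. attend_hearing=true, certify_credential=true, disarm_system=false, escalate_voucher=true, log_out=false, lower_boom=true, quarantine_report=true, reboot_node=false, record_transcript=false, reject_claim=true); no atom is both obligatory and forbidden, so the set is consistent.

Consistent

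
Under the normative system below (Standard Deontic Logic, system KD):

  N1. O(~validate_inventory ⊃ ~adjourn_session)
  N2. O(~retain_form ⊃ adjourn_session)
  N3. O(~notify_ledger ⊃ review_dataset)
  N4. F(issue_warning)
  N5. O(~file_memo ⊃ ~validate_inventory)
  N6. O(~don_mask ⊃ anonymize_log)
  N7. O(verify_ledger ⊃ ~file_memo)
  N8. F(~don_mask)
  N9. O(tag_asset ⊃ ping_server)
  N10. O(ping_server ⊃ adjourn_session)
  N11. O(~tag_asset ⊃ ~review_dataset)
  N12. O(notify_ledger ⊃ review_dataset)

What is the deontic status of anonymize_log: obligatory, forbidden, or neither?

Premise 6 is O(~don_mask ⊃ anonymize_log), but O(~don_mask) is not derivable from the premises, so it does not yield O(anonymize_log).
No premise or chain of K-axiom applications forces O(anonymize_log), and none forces O(~anonymize_log). So anonymize_log is neither obligatory nor forbidden under these norms.

Neither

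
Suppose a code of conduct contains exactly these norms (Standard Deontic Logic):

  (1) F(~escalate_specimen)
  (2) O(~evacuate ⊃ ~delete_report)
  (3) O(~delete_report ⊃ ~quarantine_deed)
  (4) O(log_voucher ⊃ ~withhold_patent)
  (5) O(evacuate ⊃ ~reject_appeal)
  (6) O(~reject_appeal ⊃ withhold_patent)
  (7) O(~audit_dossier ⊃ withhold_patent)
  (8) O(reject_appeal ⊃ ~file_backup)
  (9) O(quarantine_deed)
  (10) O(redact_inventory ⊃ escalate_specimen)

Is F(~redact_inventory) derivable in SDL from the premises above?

Premise 10 is O(redact_inventory ⊃ escalate_specimen); even if O(escalate_specimen) held, inferring O(redact_inventory) would be affirming the consequent — invalid.
No other premise forces O(redact_inventory). An ideal world satisfying every premise can still have ~redact_inventory true, so F(~redact_inventory) is not derivable.

No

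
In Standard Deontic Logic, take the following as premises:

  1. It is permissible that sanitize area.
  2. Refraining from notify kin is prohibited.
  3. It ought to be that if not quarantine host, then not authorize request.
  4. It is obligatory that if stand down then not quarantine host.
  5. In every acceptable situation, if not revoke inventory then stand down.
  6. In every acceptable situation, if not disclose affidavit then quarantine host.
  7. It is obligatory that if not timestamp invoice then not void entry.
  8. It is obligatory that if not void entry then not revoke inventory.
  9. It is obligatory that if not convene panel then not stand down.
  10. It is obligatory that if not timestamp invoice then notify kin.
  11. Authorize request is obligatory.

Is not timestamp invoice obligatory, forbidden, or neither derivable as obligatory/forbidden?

Forbidden

Premise 11 states O(authorize_request) outright.
Premise 3, O(¬quarantine_host → ¬authorize_request), contraposes to O(authorize_request → quarantine_host); with O(authorize_request) we get O(quarantine_host).
Premise 4 is O(stand_down → ¬quarantine_host); contrapositively O(quarantine_host → ¬stand_down). Since O(quarantine_host) holds, K gives O(¬stand_down).
Premise 5, O(¬revoke_inventory → stand_down), contraposes to O(¬stand_down → revoke_inventory); with O(¬stand_down) we get O(revoke_inventory).
Premise 8, O(¬void_entry → ¬revoke_inventory), contraposes to O(revoke_inventory → void_entry); with O(revoke_inventory) we get O(void_entry).
Premise 7 is O(¬timestamp_invoice → ¬void_entry); contrapositively O(void_entry → timestamp_invoice). Since O(void_entry) holds, K gives O(timestamp_invoice).
Premises 1, 2, 6, 9, 10 do not contribute to this derivation.
Thus O(timestamp_invoice), which is F(¬timestamp_invoice): ¬timestamp_invoice is forbidden.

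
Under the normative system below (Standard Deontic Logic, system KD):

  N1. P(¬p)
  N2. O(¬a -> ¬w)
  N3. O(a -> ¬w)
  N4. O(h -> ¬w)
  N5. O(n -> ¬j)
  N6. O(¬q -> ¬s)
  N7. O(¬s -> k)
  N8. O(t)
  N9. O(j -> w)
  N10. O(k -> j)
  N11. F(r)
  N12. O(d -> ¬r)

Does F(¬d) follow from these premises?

Premise 12 is O(d -> ¬r); even if O(¬r) held, inferring O(d) would be affirming the consequent — invalid.
No other premise forces O(d). An ideal world satisfying every premise can still have ¬d true, so F(¬d) is not derivable.

No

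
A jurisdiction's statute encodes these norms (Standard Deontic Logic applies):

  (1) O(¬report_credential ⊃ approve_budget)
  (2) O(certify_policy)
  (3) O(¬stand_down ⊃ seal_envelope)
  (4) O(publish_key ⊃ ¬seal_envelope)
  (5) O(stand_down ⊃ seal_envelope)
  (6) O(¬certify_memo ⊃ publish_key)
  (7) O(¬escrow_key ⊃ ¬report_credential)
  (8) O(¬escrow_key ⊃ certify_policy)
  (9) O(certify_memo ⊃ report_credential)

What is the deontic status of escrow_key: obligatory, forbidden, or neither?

Obligatory

By case analysis on stand_down: premise 5 gives O(stand_down ⊃ seal_envelope) and premise 3 gives O(¬stand_down ⊃ seal_envelope), so O(seal_envelope) either way.
The contrapositive of premise 4 (O(publish_key ⊃ ¬seal_envelope)) is O(seal_envelope ⊃ ¬publish_key), and O(seal_envelope) is already established, so O(¬publish_key).
The contrapositive of premise 6 (O(¬certify_memo ⊃ publish_key)) is O(¬publish_key ⊃ certify_memo), and O(¬publish_key) is already established, so O(certify_memo).
With premise 9, O(certify_memo ⊃ report_credential), the K-axiom yields O(report_credential).
Premise 7, O(¬escrow_key ⊃ ¬report_credential), contraposes to O(report_credential ⊃ escrow_key); with O(report_credential) we get O(escrow_key).
Premises 1, 2, 8 do not contribute to this derivation.
Hence escrow_key is obligatory.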